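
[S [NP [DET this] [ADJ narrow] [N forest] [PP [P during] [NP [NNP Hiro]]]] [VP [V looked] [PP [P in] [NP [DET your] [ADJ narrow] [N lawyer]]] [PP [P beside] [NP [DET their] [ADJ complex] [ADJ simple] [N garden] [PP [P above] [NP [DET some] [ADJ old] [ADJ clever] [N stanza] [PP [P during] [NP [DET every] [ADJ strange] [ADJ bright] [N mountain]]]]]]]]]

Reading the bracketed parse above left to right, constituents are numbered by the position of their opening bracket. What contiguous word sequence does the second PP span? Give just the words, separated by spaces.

in your narrow lawyer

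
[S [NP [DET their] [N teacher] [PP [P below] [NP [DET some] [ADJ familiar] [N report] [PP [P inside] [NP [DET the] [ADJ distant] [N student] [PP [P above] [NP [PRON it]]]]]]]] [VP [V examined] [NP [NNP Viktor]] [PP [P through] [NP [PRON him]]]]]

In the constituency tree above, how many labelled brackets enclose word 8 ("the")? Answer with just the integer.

The word sits inside DET, which is inside NP, inside PP, inside NP, inside PP, inside NP, inside S — 7 brackets in all.

7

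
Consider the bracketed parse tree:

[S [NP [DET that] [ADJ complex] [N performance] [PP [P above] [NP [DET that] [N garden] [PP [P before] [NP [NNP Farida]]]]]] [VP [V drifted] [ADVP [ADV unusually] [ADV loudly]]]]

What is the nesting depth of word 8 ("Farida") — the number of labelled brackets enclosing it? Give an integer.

7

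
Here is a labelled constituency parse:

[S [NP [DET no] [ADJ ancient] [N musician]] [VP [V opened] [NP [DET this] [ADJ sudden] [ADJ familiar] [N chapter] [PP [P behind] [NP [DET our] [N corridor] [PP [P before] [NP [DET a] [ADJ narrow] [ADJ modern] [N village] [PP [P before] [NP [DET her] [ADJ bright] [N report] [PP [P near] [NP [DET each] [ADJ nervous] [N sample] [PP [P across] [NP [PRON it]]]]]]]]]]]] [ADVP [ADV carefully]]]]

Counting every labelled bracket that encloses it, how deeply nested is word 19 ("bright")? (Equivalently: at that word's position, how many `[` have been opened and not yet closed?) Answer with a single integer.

Counting open brackets not yet closed at "bright": [S [VP [NP [PP [NP [PP [NP [PP [NP [ADJ = 10.

10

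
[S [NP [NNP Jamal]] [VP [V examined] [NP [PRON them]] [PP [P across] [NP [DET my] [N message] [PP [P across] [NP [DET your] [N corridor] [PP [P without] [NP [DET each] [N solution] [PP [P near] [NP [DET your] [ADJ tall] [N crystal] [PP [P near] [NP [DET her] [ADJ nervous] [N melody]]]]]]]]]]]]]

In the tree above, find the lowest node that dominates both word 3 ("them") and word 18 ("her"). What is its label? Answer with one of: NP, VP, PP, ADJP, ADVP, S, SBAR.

VP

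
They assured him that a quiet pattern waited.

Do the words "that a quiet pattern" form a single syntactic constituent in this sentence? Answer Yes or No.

The smallest constituent containing the whole sequence is the subordinate clause [SBAR that a quiet pattern waited], but the sequence is only part of it — it straddles the boundary between complementizer "that" and clause "a quiet pattern waited".

No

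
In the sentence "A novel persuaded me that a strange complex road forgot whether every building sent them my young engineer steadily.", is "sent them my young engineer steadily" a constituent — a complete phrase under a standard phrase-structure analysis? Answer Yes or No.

Yes

These words form the whole verb phrase headed by "sent", so yes — one constituent.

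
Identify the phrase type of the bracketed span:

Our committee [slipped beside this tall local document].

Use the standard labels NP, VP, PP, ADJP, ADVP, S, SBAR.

"slipped" is the head of the bracketed span, so the span is a verb phrase: VP.

VP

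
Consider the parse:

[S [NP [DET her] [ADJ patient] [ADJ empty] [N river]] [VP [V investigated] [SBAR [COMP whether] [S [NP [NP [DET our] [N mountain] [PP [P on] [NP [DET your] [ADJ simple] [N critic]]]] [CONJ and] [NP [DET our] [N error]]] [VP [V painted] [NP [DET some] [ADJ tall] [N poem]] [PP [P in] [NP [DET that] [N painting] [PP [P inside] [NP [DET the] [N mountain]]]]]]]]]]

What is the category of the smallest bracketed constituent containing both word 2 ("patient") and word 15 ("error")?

S

Both words fall inside [S her patient empty river investigated whether our mountain on your simple critic and our error painted some tall poem in that painting inside the mountain] (words 1–25), and no smaller constituent contains them both. Label: S.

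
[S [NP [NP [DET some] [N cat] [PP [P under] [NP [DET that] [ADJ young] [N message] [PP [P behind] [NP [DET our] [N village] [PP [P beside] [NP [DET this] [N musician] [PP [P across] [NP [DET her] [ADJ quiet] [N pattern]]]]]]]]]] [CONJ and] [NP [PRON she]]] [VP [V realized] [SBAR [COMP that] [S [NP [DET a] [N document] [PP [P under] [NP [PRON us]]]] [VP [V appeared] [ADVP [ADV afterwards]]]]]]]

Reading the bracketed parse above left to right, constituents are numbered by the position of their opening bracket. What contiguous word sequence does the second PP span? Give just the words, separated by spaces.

behind our village beside this musician across her quiet pattern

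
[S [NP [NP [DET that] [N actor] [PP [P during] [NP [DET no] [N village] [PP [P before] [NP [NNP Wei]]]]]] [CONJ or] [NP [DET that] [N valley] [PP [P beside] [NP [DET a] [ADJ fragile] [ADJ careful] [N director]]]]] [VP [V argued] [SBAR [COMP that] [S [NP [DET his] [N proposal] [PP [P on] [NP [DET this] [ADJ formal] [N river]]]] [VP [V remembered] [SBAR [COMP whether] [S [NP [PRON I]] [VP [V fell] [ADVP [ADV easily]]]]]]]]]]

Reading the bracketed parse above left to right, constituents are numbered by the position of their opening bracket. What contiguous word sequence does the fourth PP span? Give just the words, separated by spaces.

on this formal river

Opening `[PP` markers occur at word positions 3, 6, 11, 20; the fourth of these opens the constituent [PP on this formal river].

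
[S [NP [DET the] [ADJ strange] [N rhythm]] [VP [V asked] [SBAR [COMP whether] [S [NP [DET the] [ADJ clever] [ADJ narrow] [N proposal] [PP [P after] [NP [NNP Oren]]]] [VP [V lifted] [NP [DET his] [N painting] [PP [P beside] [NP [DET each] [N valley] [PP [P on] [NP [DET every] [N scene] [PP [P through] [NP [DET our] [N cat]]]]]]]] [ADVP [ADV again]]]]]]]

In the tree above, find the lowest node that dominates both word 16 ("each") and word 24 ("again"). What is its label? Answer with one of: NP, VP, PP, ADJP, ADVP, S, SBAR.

Word 16 lies under S → VP → SBAR → S → VP → NP → PP → NP → DET; word 24 lies under S → VP → SBAR → S → VP → ADVP → ADV. The lowest shared node is the VP.

VP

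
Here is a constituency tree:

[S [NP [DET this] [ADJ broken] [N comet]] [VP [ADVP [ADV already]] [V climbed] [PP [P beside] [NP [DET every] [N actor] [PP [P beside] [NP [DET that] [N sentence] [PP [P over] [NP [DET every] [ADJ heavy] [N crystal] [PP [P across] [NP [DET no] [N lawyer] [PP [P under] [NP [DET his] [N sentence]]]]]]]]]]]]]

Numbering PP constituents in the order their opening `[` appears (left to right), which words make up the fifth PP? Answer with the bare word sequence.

Opening `[PP` markers occur at word positions 6, 9, 12, 16, 19; the fifth of these opens the constituent [PP under his sentence].

under his sentence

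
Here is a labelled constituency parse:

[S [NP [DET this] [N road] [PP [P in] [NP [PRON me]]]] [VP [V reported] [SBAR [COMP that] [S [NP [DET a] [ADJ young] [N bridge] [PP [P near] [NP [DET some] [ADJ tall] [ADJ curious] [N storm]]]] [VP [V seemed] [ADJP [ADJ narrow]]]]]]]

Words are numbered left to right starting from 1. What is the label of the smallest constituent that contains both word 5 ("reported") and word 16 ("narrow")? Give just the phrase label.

VP

The smallest bracket enclosing both words is [VP reported that a young bridge near some tall curious storm seemed narrow], so the label is VP.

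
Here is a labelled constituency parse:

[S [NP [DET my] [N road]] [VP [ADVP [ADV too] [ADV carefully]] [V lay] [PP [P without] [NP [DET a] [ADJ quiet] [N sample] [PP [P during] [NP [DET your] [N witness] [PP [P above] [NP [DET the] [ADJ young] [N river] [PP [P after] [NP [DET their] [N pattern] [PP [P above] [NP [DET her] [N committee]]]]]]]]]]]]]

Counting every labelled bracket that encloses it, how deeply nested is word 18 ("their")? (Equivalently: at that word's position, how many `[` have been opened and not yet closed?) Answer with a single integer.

11

The word sits inside DET, which is inside NP, inside PP, inside NP, inside PP, inside NP, inside PP, inside NP, inside PP, inside VP, inside S — 11 brackets in all.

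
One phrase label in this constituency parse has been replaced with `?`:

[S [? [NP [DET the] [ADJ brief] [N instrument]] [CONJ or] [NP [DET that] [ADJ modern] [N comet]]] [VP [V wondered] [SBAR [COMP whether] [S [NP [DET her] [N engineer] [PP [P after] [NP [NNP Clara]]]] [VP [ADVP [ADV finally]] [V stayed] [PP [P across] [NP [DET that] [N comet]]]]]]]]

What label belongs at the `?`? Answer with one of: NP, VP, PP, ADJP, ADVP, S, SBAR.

NP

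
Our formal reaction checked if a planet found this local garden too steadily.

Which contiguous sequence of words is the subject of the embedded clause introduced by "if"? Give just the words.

a planet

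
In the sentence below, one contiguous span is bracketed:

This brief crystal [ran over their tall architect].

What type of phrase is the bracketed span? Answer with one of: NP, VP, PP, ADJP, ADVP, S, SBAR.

The span is built around the verb "ran" — a verb phrase (VP).

VP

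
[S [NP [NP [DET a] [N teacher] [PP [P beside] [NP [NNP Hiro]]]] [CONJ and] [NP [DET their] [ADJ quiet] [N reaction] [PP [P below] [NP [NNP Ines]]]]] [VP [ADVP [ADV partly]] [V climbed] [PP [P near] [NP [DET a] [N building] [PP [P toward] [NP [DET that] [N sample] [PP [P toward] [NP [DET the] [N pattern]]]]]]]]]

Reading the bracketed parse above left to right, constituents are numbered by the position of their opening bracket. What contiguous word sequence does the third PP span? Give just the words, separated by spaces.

In left-to-right order the PP constituents are "beside Hiro"; "below Ines"; "near a building toward that sample toward the pattern"; "toward that sample toward the pattern"; "toward the pattern". Number 3 is "near a building toward that sample toward the pattern".

near a building toward that sample toward the pattern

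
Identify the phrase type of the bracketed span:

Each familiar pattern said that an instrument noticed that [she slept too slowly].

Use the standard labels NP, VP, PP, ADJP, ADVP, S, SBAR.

S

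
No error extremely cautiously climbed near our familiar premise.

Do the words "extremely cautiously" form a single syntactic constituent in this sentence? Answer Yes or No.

Yes

These words form the whole adverb phrase headed by "cautiously", so yes — one constituent.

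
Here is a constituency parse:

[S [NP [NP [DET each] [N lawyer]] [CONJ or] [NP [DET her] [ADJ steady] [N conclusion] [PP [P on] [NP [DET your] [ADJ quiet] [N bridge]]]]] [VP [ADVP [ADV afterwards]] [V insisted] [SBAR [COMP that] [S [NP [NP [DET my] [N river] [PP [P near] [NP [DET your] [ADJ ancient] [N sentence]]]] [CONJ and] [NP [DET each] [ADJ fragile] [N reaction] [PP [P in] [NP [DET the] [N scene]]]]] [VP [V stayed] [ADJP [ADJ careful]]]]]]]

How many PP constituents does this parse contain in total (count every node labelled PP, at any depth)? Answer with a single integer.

The PP constituents are: [PP on your quiet bridge]; [PP near your ancient sentence]; [PP in the scene]. Total: 3.

3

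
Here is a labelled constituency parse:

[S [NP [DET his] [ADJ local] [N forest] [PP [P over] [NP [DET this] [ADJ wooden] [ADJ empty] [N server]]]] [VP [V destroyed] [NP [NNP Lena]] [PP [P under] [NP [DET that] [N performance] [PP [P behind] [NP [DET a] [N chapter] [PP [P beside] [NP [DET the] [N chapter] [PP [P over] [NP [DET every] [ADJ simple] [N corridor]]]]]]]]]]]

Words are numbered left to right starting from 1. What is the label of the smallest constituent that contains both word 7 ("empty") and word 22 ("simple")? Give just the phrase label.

S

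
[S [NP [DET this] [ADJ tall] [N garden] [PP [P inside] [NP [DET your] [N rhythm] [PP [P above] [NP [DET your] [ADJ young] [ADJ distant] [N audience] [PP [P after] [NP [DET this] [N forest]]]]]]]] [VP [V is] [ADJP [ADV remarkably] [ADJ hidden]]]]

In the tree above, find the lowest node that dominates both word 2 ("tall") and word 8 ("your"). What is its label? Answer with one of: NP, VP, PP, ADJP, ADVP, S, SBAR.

NP

The smallest bracket enclosing both words is [NP this tall garden inside your rhythm above your young distant audience after this forest], so the label is NP.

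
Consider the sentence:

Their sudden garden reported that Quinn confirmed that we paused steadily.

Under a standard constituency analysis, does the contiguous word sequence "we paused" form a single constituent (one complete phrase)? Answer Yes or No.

No

"we" belongs to the noun phrase "we" while "paused" belongs to the verb phrase "paused steadily"; a span that runs across that boundary is not a single phrase.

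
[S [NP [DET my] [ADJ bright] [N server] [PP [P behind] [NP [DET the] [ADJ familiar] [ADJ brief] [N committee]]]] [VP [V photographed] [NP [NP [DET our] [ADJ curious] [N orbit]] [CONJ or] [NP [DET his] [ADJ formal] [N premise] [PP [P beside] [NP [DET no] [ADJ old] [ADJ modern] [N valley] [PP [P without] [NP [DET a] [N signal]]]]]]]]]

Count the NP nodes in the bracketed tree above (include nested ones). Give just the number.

Listing each NP by its span: [NP my bright server behind the familiar brief committee]; [NP the familiar brief committee]; [NP our curious orbit or his formal premise beside no old modern valley without a signal]; [NP our curious orbit]; [NP his formal premise beside no old modern valley without a signal]; [NP no old modern valley without a signal] … — that makes 7.

7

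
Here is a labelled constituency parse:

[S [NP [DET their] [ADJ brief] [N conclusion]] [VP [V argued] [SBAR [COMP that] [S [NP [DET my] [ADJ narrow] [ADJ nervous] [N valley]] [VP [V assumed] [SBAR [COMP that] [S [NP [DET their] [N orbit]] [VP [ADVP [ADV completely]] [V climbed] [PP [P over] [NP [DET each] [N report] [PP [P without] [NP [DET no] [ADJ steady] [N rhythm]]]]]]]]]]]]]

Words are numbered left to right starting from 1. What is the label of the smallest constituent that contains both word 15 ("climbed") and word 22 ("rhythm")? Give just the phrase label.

VP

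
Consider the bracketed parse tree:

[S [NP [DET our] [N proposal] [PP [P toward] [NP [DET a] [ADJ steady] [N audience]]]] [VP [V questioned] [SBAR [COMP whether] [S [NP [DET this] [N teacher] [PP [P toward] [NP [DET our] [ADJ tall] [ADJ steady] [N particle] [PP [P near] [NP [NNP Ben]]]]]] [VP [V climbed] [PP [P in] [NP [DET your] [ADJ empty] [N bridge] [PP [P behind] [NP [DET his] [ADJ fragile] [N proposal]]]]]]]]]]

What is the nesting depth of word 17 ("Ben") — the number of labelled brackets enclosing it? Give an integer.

10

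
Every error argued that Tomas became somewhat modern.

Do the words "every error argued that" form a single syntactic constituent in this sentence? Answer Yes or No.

No

"every" belongs to the noun phrase "every error" while "that" belongs to the verb phrase "argued that Tomas became somewhat modern"; a span that runs across that boundary is not a single phrase.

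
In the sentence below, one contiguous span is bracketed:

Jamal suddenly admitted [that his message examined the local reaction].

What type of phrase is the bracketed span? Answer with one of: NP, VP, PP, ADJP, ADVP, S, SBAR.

SBAR

The bracketed span "that his message examined the local reaction" is headed by "that", making it a subordinate clause (SBAR).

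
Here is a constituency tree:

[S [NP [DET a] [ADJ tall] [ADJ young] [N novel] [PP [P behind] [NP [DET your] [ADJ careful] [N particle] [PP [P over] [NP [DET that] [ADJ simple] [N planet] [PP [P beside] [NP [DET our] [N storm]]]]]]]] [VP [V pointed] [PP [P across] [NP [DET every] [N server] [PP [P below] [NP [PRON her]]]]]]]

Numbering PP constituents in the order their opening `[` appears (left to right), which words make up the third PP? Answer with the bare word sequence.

The PP opening brackets appear, in order, over: "behind your careful particle over that simple planet beside our storm"; "over that simple planet beside our storm"; "beside our storm"; "across every server below her"; "below her". The third one spans "beside our storm".

beside our storm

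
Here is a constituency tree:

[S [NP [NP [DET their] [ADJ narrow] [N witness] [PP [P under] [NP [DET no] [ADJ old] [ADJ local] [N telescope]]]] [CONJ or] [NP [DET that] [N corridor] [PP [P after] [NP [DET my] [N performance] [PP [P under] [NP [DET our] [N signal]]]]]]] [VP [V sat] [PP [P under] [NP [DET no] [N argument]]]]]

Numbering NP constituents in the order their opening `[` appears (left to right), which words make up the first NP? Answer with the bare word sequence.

their narrow witness under no old local telescope or that corridor after my performance under our signal

The NP opening brackets appear, in order, over: "their narrow witness under no old local telescope or that corridor after my performance under our signal"; "their narrow witness under no old local telescope"; "no old local telescope"; "that corridor after my performance under our signal"; "my performance under our signal"; "our signal"; "no argument". The first one spans "their narrow witness under no old local telescope or that corridor after my performance under our signal".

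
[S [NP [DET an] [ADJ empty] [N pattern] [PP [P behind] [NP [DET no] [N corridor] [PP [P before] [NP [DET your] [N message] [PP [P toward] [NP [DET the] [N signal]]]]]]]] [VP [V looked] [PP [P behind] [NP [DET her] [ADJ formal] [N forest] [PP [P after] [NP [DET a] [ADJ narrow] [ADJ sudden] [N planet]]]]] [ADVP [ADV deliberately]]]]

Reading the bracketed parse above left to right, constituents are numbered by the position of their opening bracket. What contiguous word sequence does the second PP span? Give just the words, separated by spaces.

before your message toward the signal

In left-to-right order the PP constituents are "behind no corridor before your message toward the signal"; "before your message toward the signal"; "toward the signal"; "behind her formal forest after a narrow sudden planet"; "after a narrow sudden planet". Number 2 is "before your message toward the signal".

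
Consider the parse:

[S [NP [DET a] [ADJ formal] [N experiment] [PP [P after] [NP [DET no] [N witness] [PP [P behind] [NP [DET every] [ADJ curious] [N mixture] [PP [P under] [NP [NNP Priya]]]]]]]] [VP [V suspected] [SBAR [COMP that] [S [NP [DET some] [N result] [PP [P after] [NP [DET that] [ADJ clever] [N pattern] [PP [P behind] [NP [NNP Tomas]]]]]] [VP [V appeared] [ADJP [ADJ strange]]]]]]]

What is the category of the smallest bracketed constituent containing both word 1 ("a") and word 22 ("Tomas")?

Word 1 lies under S → NP → DET; word 22 lies under S → VP → SBAR → S → NP → PP → NP → PP → NP → NNP. The lowest shared node is the S.

S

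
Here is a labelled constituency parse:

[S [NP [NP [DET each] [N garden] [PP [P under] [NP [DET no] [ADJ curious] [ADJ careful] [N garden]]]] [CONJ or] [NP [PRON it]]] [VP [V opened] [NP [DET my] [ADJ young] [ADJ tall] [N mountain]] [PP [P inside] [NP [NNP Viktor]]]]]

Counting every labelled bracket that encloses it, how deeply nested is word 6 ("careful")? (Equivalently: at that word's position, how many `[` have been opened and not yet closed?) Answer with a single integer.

6

Counting open brackets not yet closed at "careful": [S [NP [NP [PP [NP [ADJ = 6.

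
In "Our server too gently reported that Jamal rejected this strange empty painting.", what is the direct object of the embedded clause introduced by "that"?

this strange empty painting

Within the embedded clause introduced by "that", the direct object of "rejected" is "this strange empty painting".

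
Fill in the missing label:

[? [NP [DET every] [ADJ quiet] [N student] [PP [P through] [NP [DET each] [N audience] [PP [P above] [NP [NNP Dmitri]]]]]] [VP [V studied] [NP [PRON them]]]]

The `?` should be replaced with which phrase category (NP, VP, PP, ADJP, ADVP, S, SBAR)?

S

A constituent whose immediate children are NP, VP is a clause: S.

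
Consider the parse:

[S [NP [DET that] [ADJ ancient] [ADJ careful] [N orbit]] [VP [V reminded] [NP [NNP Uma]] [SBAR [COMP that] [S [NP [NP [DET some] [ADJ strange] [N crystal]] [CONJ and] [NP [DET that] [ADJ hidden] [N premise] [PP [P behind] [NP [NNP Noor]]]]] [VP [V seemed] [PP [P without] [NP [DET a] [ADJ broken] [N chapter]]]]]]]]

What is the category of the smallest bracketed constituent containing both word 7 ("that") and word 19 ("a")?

The smallest bracket enclosing both words is [SBAR that some strange crystal and that hidden premise behind Noor seemed without a broken chapter], so the label is SBAR.

SBAR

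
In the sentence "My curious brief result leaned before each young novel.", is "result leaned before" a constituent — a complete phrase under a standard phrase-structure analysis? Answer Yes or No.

No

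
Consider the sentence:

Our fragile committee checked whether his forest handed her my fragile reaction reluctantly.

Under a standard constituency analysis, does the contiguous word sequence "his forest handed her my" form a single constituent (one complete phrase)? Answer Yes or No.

No

"his" belongs to the noun phrase "his forest" while "my" belongs to the verb phrase "handed her my fragile reaction reluctantly"; a span that runs across that boundary is not a single phrase.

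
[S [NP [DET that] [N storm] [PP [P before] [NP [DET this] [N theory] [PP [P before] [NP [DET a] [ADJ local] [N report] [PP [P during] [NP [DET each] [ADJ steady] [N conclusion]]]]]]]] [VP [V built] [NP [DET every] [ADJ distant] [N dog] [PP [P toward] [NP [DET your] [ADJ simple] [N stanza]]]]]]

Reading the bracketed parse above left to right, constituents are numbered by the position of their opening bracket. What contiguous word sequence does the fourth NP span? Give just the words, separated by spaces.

each steady conclusion

In left-to-right order the NP constituents are "that storm before this theory before a local report during each steady conclusion"; "this theory before a local report during each steady conclusion"; "a local report during each steady conclusion"; "each steady conclusion"; "every distant dog toward your simple stanza"; "your simple stanza". Number 4 is "each steady conclusion".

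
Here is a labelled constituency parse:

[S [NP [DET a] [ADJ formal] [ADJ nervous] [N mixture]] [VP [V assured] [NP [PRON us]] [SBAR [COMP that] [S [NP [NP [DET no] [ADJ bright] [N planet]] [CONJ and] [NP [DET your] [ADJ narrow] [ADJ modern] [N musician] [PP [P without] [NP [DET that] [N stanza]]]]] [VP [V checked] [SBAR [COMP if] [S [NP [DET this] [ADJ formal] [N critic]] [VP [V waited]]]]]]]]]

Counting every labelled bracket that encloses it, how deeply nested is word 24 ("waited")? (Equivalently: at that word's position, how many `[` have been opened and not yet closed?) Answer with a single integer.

The word sits inside V, which is inside VP, inside S, inside SBAR, inside VP, inside S, inside SBAR, inside VP, inside S — 9 brackets in all.

9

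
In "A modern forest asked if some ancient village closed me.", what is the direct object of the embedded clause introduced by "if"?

me

The verb of the embedded clause introduced by "if" is "closed"; its direct object is the NP "me".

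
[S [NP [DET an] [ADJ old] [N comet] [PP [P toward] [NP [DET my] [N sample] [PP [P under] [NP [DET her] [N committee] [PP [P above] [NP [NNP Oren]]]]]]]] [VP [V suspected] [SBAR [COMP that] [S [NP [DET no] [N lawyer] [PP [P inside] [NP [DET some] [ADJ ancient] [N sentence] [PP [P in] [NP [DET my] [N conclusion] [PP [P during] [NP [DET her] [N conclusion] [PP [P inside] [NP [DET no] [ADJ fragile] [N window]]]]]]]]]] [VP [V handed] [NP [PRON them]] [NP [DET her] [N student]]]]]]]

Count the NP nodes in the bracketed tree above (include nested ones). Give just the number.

11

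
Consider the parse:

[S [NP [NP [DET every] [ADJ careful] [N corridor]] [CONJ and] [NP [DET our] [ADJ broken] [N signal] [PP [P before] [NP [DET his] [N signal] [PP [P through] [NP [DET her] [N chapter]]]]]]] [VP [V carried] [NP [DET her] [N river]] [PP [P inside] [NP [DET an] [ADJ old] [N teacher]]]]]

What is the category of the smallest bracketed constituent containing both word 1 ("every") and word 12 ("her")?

NP

Word 1 lies under S → NP → NP → DET; word 12 lies under S → NP → NP → PP → NP → PP → NP → DET. The lowest shared node is the NP.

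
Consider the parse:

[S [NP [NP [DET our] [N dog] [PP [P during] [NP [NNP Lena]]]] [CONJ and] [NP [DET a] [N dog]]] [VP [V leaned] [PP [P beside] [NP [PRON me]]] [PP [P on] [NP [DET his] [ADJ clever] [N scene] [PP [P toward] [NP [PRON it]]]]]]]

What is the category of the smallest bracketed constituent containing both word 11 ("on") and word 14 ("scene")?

The smallest bracket enclosing both words is [PP on his clever scene toward it], so the label is PP.

PP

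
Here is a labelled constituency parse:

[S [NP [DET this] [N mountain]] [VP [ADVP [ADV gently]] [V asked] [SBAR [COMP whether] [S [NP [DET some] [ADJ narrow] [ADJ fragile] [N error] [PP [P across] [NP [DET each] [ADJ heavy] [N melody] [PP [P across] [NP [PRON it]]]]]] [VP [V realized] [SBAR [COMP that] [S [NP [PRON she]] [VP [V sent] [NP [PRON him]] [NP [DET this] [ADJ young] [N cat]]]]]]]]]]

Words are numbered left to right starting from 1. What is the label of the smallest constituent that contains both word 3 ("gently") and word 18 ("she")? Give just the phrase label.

VP

The smallest bracket enclosing both words is [VP gently asked whether some narrow fragile error across each heavy melody across it realized that she sent him this young cat], so the label is VP.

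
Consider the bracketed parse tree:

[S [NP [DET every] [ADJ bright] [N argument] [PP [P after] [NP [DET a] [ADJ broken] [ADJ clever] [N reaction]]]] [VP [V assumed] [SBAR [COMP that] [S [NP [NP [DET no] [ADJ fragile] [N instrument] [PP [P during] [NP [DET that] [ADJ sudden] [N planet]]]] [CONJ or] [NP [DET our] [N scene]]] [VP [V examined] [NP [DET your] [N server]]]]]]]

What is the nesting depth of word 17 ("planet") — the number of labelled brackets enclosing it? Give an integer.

Counting open brackets not yet closed at "planet": [S [VP [SBAR [S [NP [NP [PP [NP [N = 9.

9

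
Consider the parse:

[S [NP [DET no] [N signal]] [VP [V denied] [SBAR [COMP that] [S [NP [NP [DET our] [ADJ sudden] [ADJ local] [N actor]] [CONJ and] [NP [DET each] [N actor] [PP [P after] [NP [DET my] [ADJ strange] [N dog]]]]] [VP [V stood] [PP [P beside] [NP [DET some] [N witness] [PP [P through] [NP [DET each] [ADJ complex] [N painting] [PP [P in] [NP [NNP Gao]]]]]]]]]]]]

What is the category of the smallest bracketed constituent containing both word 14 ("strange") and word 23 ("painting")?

The smallest bracket enclosing both words is [S our sudden local actor and each actor after my strange dog stood beside some witness through each complex painting in Gao], so the label is S.

S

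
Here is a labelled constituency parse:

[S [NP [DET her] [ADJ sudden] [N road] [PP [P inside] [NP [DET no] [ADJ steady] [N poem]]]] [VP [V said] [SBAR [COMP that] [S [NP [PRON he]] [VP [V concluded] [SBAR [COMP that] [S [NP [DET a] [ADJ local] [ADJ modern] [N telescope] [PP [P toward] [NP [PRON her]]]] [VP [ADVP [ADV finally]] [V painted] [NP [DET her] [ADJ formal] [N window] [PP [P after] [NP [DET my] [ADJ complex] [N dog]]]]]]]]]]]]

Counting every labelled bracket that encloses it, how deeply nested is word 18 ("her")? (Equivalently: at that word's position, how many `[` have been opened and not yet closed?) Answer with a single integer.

11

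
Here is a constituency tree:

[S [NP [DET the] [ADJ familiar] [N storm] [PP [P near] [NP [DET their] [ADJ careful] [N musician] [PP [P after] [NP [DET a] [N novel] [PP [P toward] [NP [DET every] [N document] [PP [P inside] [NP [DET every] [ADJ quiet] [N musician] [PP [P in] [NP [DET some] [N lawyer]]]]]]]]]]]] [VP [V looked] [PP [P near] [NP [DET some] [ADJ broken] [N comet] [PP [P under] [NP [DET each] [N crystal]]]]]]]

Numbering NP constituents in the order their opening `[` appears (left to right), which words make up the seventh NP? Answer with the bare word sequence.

Opening `[NP` markers occur at word positions 1, 5, 9, 12, 15, 19, 23, 27; the seventh of these opens the constituent [NP some broken comet under each crystal].

some broken comet under each crystal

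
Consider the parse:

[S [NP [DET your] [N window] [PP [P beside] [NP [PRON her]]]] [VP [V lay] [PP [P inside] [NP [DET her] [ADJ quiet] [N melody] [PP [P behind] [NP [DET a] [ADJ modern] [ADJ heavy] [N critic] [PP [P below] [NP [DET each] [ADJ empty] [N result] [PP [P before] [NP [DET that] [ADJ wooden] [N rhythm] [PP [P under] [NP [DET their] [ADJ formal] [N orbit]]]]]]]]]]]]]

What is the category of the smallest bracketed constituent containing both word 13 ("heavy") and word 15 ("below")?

The smallest bracket enclosing both words is [NP a modern heavy critic below each empty result before that wooden rhythm under their formal orbit], so the label is NP.

NP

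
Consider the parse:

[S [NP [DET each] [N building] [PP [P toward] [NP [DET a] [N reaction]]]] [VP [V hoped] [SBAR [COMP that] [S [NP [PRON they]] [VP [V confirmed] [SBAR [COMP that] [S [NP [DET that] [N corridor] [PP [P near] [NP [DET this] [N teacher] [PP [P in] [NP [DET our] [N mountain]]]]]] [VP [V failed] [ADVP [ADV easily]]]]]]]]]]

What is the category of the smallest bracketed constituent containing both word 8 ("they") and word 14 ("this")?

S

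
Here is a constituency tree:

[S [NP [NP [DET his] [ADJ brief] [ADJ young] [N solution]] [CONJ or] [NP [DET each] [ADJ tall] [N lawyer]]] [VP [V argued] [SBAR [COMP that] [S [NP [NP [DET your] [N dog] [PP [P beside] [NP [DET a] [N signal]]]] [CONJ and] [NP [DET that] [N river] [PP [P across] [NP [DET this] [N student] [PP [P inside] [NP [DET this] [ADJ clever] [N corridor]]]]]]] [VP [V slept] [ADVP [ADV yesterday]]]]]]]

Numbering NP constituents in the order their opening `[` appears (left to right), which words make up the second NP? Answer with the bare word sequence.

The NP opening brackets appear, in order, over: "his brief young solution or each tall lawyer"; "his brief young solution"; "each tall lawyer"; "your dog beside a signal and that river across this student inside this clever corridor"; "your dog beside a signal"; "a signal"; "that river across this student inside this clever corridor"; "this student inside this clever corridor"; "this clever corridor". The second one spans "his brief young solution".

his brief young solution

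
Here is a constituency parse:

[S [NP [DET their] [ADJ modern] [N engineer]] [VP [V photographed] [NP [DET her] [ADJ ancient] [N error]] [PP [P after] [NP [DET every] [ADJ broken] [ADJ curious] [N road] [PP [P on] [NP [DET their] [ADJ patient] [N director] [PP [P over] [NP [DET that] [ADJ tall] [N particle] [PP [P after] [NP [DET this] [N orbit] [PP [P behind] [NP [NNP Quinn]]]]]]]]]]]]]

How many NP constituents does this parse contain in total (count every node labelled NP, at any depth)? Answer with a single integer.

7

Scanning left to right, an opening `[NP` appears at word positions 1, 5, 9, 14, 18, 22, 25 — 7 in total.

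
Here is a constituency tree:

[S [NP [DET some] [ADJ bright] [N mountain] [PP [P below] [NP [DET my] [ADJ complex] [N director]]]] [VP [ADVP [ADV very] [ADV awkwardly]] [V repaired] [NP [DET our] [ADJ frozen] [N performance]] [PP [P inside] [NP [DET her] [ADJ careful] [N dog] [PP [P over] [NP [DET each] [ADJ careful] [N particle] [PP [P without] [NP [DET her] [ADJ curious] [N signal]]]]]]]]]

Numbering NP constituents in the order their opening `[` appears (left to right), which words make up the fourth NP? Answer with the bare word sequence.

her careful dog over each careful particle without her curious signal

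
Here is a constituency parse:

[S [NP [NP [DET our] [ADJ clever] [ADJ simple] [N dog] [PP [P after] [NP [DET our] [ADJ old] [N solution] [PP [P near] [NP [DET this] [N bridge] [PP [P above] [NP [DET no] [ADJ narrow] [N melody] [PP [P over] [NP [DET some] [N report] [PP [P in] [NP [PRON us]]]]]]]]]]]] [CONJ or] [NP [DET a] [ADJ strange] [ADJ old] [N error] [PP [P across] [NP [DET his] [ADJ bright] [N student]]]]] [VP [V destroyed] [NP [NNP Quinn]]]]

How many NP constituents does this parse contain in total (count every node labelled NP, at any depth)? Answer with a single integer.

10

Listing each NP by its span: [NP our clever simple dog after our old solution near this bridge above no narrow melody over some report in us or a strange old error across his bright student]; [NP our clever simple dog after our old solution near this bridge above no narrow melody over some report in us]; [NP our old solution near this bridge above no narrow melody over some report in us]; [NP this bridge above no narrow melody over some report in us]; [NP no narrow melody over some report in us]; [NP some report in us] … — that makes 10.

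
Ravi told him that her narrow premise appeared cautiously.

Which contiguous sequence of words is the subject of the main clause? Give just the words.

"Ravi" is the NP that combines with the VP headed by "told" to form the main clause — the subject.

Ravi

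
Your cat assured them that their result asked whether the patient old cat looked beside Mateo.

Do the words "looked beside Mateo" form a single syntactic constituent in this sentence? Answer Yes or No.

Yes

These words form the whole verb phrase headed by "looked", so yes — one constituent.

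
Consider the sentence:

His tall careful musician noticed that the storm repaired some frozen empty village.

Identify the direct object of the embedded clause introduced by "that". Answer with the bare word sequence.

some frozen empty village

"repaired" heads the VP of the embedded clause introduced by "that", and "some frozen empty village" is its direct object.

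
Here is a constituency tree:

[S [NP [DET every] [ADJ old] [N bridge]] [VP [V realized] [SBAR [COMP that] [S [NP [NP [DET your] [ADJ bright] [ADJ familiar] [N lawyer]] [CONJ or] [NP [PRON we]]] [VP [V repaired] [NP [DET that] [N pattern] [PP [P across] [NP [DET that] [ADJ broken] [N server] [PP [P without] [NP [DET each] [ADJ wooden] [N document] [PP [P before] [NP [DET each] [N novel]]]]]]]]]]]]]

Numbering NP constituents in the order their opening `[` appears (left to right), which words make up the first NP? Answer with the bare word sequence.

every old bridge

Opening `[NP` markers occur at word positions 1, 6, 6, 11, 13, 16, 20, 24; the first of these opens the constituent [NP every old bridge].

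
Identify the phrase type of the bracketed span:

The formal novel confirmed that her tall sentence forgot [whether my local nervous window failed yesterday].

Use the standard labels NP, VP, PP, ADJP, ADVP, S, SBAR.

SBAR

The span is built around the complementizer "whether" — a subordinate clause (SBAR).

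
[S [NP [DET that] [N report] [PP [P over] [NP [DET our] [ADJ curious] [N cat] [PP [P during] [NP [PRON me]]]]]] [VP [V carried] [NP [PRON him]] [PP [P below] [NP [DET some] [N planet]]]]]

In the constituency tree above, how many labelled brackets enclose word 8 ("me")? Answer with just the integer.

7

Counting open brackets not yet closed at "me": [S [NP [PP [NP [PP [NP [PRON = 7.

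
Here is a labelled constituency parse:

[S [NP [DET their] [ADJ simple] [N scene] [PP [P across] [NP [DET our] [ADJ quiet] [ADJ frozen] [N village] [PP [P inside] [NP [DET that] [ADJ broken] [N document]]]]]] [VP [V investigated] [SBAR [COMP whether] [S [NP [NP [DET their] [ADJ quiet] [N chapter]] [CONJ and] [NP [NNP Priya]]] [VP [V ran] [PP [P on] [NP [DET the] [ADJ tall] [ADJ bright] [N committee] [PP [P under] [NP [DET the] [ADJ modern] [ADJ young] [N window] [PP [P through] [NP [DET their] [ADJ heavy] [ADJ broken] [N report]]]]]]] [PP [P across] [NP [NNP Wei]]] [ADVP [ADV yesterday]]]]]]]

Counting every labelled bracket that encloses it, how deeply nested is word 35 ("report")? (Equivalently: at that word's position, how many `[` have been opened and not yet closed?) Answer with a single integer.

12

Counting open brackets not yet closed at "report": [S [VP [SBAR [S [VP [PP [NP [PP [NP [PP [NP [N = 12.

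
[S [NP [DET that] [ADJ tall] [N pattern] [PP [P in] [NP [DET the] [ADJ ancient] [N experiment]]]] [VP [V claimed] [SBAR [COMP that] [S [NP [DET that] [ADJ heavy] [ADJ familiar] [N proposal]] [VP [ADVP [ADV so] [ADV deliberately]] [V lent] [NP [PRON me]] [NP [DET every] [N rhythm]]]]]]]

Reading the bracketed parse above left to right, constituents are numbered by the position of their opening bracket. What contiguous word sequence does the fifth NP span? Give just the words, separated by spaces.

every rhythm

Opening `[NP` markers occur at word positions 1, 5, 10, 17, 18; the fifth of these opens the constituent [NP every rhythm].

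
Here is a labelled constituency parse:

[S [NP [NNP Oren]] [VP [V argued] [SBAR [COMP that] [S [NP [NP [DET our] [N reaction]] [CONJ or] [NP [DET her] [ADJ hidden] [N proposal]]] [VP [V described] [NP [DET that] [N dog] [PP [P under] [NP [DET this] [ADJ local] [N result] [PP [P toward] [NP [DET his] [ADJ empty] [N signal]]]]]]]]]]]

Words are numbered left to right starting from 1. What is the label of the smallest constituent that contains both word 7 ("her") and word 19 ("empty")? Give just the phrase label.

S

Both words fall inside [S our reaction or her hidden proposal described that dog under this local result toward his empty signal] (words 4–20), and no smaller constituent contains them both. Label: S.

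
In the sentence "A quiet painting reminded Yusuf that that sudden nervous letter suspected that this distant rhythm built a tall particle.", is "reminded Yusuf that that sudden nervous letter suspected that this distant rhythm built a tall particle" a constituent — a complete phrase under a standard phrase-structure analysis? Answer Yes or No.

"reminded Yusuf that that sudden nervous letter suspected that this distant rhythm built a tall particle" is exactly the verb phrase [VP reminded Yusuf that that sudden nervous letter suspected that this distant rhythm built a tall particle], a complete constituent.

Yes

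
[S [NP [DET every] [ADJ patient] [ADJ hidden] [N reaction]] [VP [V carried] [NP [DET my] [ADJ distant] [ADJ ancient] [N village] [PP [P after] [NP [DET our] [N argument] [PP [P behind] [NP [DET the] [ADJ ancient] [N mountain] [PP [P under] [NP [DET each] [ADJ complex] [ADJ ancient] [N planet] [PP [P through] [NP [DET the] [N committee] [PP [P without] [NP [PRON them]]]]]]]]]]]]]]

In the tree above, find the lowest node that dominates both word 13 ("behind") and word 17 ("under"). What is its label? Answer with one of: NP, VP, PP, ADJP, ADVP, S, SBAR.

PP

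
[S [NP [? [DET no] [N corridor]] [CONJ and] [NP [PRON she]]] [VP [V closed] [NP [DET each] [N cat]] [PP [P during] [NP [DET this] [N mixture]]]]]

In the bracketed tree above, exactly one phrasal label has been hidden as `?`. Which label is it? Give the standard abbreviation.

NP

A constituent whose immediate children are DET 'no', N 'corridor' is a noun phrase: NP.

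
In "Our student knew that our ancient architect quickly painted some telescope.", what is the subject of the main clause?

our student

The subject of the main clause is the NP immediately before the verb "knew": "our student".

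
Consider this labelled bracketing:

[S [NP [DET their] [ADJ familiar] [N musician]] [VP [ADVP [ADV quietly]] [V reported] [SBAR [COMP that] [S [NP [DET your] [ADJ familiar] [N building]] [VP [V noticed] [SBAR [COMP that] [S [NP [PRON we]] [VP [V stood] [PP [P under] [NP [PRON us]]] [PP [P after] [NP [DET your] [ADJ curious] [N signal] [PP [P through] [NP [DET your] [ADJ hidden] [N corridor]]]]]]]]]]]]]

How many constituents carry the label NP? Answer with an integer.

6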